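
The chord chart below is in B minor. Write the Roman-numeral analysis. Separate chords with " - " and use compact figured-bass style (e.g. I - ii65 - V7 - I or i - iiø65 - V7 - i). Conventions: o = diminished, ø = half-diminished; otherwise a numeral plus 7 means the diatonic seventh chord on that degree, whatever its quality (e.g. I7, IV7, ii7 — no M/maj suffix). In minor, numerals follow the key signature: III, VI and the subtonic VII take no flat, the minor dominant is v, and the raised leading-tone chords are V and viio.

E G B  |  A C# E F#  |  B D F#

E-G-B: minor triad on E = scale degree 4 → iv.
A-C#-E-F# has root F#, degree 5 in B minor, so v65.
B-D-F# has root B, degree 1 in B minor, so i.

iv - v65 - i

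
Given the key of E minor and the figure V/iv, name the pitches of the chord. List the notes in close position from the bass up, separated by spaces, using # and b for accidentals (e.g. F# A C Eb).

E G# B

V/iv is a secondary dominant — the dominant triad of iv. iv in E minor is A, so the applied chord's root is E, a perfect fifth above.
Building a major triad on E gives E-G#-B.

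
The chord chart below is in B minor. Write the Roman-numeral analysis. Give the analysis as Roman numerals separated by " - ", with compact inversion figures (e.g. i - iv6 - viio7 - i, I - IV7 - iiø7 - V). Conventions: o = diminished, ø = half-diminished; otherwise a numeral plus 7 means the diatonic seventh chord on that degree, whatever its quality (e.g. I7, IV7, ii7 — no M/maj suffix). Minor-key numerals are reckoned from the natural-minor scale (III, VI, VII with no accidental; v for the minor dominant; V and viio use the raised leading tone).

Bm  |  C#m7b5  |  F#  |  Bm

Bm has root B, degree 1 in B minor, so i.
C#m7b5 has root C#, degree 2 in B minor, so iiø7.
F#: major triad on F# = scale degree 5 → V.
Bm has root B, degree 1 in B minor, so i.

i - iiø7 - V - i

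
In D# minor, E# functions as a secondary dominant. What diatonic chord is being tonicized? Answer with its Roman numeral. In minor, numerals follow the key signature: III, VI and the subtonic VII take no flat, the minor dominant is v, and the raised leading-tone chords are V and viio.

V

The chord is a major triad on E#.
A dominant resolves down a perfect fifth: E# → A#. In D# minor, A# is scale degree 5, i.e. V.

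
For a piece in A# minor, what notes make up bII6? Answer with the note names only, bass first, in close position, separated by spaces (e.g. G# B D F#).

D# F# B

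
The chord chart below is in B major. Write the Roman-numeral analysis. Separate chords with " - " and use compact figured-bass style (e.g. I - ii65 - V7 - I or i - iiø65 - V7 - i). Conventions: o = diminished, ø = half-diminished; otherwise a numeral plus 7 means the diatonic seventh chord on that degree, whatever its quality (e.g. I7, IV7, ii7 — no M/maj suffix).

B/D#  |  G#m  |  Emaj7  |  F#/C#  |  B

B/D#: root B is the tonic; major triad there is I6.
G#m has root G#, degree 6 in B major, so vi.
Emaj7: root E is the subdominant; major seventh chord there is IV7.
F#/C#: major triad on F# = scale degree 5 → V64.
B: root B is the tonic; major triad there is I.

I6 - vi - IV7 - V64 - I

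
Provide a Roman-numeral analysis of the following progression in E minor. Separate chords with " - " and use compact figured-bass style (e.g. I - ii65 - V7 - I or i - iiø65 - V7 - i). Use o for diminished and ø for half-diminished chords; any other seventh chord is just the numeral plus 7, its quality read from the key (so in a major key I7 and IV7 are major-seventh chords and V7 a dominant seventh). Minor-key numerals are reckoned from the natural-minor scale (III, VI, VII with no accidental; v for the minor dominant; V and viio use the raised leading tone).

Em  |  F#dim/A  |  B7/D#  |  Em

Em: root E is the tonic; minor triad there is i.
F#dim/A has root F#, degree 2 in E minor, so iio6.
B7/D#: root B is the dominant; dominant seventh chord there is V65.
Em: minor triad on E = scale degree 1 → i.

i - iio6 - V65 - i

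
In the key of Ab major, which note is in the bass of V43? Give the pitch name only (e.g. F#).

Bb

V in Ab major has root Eb; the chord is Eb-G-Bb-Db.
The figure 43 means second inversion — the fifth is in the bass.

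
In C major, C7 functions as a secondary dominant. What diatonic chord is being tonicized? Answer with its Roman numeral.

IV

The chord is a dominant seventh chord on C.
A dominant resolves down a perfect fifth: C → F. In C major, F is scale degree 4, i.e. IV.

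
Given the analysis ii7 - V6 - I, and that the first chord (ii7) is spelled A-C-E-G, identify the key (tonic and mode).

G major

The chord Am7 is a minor seventh chord rooted on A; its label is ii7.
If A is scale degree 2 and the mode makes that degree carry a minor seventh chord, the tonic is G and the mode is major.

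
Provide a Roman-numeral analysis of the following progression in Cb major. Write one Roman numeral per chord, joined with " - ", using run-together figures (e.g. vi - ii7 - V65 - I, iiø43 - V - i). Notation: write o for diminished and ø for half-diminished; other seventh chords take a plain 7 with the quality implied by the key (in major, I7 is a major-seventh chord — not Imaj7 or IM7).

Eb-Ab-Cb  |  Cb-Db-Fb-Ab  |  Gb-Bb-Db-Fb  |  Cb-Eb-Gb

vi64 - ii42 - V7 - I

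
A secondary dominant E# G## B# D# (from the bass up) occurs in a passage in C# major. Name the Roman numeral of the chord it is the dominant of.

The chord is a dominant seventh chord on E#.
A dominant resolves down a perfect fifth: E# → A#. In C# major, A# is scale degree 6, i.e. vi.

vi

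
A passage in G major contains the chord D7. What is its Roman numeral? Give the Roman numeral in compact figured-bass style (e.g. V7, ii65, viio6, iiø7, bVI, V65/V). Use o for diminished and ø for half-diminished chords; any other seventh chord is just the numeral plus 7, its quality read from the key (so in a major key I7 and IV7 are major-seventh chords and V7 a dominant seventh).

Stacked in thirds the chord is D-F#-A-C: a dominant seventh chord on D.
D is scale degree 5 in G major, and a dominant seventh chord on that degree is written V7.

V7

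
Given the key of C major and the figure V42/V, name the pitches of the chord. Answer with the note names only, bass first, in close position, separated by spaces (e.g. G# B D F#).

V42/V is a secondary dominant — the dominant seventh of V. V in C major is G, so the applied chord's root is D, a perfect fifth above.
Building a dominant seventh chord on D gives D-F#-A-C.
The figured bass 42 indicates third inversion, placing the seventh (C) in the bass: C-D-F#-A.

C D F# A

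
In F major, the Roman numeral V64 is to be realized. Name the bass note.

G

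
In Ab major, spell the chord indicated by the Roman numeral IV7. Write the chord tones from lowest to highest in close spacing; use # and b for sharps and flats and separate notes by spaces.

Db F Ab C

The numeral's case and figure indicate a major seventh chord. In Ab major its root, the subdominant, is Db.
That chord is spelled Db-F-Ab-C.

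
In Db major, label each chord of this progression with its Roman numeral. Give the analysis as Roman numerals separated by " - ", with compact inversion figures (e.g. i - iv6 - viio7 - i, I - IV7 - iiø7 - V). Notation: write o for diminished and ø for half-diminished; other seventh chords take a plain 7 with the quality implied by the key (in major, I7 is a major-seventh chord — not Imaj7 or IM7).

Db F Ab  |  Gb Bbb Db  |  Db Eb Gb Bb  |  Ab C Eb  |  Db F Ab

Db-F-Ab: major triad on Db = scale degree 1 → I.
Gb-Bbb-Db: minor triad on Gb — chromatic; iv (borrowed from the parallel minor).
Db-Eb-Gb-Bb: minor seventh chord on Eb = scale degree 2 → ii42.
Ab-C-Eb has root Ab, degree 5 in Db major, so V.
Db-F-Ab: major triad on Db = scale degree 1 → I.

I - iv - ii42 - V - I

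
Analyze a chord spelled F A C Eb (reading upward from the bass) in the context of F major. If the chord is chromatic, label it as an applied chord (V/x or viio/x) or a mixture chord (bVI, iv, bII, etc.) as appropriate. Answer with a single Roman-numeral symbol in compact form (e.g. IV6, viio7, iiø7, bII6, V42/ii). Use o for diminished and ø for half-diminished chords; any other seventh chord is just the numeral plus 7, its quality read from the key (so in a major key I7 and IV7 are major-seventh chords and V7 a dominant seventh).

Stacked in thirds the chord is F-A-C-Eb: a dominant seventh chord on F.
F is not a diatonic chord root with this quality in F major, but it lies a perfect fifth above Bb (IV), so the chord functions as an applied dominant of IV.

V7/IV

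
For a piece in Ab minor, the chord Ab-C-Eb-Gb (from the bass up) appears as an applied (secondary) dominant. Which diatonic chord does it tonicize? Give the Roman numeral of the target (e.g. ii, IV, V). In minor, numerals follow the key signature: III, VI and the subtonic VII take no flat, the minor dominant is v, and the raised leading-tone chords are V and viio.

The chord is a dominant seventh chord on Ab.
A dominant resolves down a perfect fifth: Ab → Db. In Ab minor, Db is scale degree 4, i.e. iv.

iv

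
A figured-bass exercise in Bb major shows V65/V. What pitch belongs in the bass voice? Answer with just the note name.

The applied chord V65/V is rooted on C: C-E-G-Bb.
The figure 65 means first inversion — the third is in the bass.

E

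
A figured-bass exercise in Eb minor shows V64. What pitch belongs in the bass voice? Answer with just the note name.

V in Eb minor has root Bb; the chord is Bb-D-F.
The figure 64 means second inversion — the fifth is in the bass.

F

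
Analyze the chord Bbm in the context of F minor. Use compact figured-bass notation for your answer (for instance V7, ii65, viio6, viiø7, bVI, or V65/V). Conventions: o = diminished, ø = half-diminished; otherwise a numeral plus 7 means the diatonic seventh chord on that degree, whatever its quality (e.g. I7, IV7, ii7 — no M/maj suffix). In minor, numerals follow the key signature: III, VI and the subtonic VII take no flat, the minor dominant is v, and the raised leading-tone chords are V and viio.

iv

The pitches Bb-Db-F form a minor triad rooted on Bb.
In F minor, Bb is the subdominant; the diatonic minor triad there is iv.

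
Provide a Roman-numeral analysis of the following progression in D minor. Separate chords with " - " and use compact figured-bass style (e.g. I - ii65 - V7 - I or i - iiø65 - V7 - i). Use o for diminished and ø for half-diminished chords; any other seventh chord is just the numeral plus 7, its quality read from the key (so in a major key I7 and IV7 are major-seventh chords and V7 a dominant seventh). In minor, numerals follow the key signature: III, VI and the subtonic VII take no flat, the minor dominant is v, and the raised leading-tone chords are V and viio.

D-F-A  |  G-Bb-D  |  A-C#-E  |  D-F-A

D-F-A: minor triad on D = scale degree 1 → i.
G-Bb-D has root G, degree 4 in D minor, so iv.
A-C#-E has root A, degree 5 in D minor, so V.
D-F-A: minor triad on D = scale degree 1 → i.

i - iv - V - i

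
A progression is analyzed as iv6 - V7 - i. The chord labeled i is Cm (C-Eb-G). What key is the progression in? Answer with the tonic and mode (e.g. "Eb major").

The anchor chord is a minor triad on C, labeled i.
If C is scale degree 1 and the mode makes that degree carry a minor triad, the tonic is C and the mode is minor.

C minor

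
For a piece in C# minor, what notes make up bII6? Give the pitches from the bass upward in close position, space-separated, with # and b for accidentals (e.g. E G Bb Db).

F# A D

bII6 is the Neapolitan sixth — a major triad on the lowered second degree, here in its customary first inversion. In C# minor that root is D.
So the chord is D-F#-A, a major triad.
With the 6 figure the chord is in first inversion; from the bass F# upward in close position it reads F#-A-D.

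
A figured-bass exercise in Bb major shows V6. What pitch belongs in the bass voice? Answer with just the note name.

A

V in Bb major has root F; the chord is F-A-C.
The figure 6 means first inversion — the third is in the bass.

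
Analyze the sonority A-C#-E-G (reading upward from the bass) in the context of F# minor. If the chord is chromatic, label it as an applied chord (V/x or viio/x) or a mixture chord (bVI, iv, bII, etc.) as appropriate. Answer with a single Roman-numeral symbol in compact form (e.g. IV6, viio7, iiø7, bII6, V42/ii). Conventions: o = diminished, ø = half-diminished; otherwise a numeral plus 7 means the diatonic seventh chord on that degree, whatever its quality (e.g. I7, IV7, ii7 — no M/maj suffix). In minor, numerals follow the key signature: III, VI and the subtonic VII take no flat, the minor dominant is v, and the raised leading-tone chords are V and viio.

V7/VI

Stacked in thirds the chord is A-C#-E-G: a dominant seventh chord on A.
A is not a diatonic chord root with this quality in F# minor, but it lies a perfect fifth above D (VI), so the chord functions as an applied dominant of VI.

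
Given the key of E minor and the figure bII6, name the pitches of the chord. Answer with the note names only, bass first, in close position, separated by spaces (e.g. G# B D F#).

bII6 is the Neapolitan sixth — a major triad on the lowered second degree, here in its customary first inversion. In E minor that root is F.
So the chord is F-A-C.
With the 6 figure the chord is in first inversion; from the bass A upward in close position it reads A-C-F.

A C F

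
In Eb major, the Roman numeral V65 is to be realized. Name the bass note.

V in Eb major has root Bb; the chord is Bb-D-F-Ab.
The figure 65 means first inversion — the third is in the bass.

D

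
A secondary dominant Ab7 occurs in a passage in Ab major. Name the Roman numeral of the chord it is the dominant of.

The chord is a dominant seventh chord on Ab.
A dominant resolves down a perfect fifth: Ab → Db. In Ab major, Db is scale degree 4, i.e. IV.

IV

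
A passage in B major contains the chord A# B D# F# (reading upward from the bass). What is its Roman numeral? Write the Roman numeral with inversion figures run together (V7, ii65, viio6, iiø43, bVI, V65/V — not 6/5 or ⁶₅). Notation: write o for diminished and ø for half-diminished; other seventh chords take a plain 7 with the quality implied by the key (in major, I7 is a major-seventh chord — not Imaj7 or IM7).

I42

The pitches B-D#-F#-A# form a major seventh chord rooted on B.
B is scale degree 1 in B major, and a major seventh chord on that degree is written I7.
With A# in the bass the chord is in third inversion, so the figured bass is 42.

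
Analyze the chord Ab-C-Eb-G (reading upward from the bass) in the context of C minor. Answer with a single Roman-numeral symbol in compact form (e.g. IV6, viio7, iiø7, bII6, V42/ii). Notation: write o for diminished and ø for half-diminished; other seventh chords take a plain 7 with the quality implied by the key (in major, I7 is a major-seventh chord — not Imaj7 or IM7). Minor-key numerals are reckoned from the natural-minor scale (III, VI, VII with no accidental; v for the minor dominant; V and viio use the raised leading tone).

VI7

The pitches Ab-C-Eb-G form a major seventh chord rooted on Ab.
Ab is scale degree 6 in C minor, and a major seventh chord on that degree is written VI7.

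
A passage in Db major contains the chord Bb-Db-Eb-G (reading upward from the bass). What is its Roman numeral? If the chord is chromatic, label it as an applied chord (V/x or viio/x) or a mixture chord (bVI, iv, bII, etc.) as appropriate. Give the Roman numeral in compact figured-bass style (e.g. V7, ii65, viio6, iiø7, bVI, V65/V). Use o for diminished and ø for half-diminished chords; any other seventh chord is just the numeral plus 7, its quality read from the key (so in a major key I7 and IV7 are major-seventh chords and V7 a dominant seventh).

V43/V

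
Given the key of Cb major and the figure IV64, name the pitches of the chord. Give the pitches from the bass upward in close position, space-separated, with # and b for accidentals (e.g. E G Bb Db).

The numeral's case and figure indicate a major triad. In Cb major its root, the fourth degree, is Fb.
That chord is spelled Fb-Ab-Cb.
With the 64 figure the chord is in second inversion; from the bass Cb upward in close position it reads Cb-Fb-Ab.

Cb Fb Ab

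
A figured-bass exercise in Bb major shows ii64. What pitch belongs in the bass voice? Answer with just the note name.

ii in Bb major has root C; the chord is C-Eb-G.
The figure 64 means second inversion — the fifth is in the bass.

G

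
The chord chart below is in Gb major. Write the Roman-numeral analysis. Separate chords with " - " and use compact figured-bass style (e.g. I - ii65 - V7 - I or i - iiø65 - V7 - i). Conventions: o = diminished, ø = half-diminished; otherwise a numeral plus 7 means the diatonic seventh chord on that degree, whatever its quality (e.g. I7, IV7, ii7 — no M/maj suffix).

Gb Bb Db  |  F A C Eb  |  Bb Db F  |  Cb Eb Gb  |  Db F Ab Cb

I - V7/iii - iii - IV - V7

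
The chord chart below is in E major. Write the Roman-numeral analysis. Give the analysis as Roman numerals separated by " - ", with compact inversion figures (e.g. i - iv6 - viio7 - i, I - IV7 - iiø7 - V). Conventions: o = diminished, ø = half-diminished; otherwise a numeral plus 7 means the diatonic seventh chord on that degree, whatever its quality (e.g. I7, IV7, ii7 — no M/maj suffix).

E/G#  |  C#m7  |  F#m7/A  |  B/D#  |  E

I6 - vi7 - ii65 - V6 - I

E/G#: major triad on E = scale degree 1 → I6.
C#m7: root C# is the submediant; minor seventh chord there is vi7.
F#m7/A has root F#, degree 2 in E major, so ii65.
B/D#: major triad on B = scale degree 5 → V6.
E: root E is the tonic; major triad there is I.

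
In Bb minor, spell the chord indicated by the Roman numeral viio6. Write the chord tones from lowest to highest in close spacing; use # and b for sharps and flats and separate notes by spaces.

C Eb A

In Bb minor, the leading-tone chord is built on the raised seventh degree, A.
That chord is spelled A-C-Eb.
With the 6 figure the chord is in first inversion; from the bass C upward in close position it reads C-Eb-A.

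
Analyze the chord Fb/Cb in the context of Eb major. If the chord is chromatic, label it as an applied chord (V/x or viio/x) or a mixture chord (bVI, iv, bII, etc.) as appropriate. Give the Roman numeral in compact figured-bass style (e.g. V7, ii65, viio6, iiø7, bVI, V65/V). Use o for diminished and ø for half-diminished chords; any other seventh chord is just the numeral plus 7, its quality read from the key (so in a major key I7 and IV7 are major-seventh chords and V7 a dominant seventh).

bII64

Stacked in thirds the chord is Fb-Ab-Cb: a major triad on Fb.
Fb is the lowered second degree of Eb major (diatonic 2 would be F). This is the Neapolitan chord — a major triad on the lowered second degree.
With Cb in the bass the chord is in second inversion, so the figured bass is 64.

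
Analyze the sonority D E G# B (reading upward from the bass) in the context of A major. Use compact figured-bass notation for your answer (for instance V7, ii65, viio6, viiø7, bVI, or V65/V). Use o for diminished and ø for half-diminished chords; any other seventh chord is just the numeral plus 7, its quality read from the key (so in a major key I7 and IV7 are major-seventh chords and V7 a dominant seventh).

The pitches E-G#-B-D form a dominant seventh chord rooted on E.
In A major, E is the dominant; the diatonic dominant seventh chord there is V7.
With D in the bass the chord is in third inversion, so the figured bass is 42.

V42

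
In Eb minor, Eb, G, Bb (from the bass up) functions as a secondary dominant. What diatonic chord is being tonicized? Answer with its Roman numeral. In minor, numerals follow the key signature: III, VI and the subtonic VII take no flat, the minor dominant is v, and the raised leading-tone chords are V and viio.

iv

The chord is a major triad on Eb.
A dominant resolves down a perfect fifth: Eb → Ab. In Eb minor, Ab is scale degree 4, i.e. iv.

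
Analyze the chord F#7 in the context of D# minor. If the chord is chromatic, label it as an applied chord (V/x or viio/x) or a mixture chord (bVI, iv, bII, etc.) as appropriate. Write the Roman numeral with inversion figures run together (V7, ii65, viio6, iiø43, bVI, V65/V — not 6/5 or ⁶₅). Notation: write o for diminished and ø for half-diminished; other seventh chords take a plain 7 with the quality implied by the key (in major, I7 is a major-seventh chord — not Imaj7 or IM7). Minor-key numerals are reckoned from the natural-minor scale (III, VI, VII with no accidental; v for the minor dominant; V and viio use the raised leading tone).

Stacked in thirds the chord is F#-A#-C#-E: a dominant seventh chord on F#.
F# is not a diatonic chord root with this quality in D# minor, but it lies a perfect fifth above B (VI), so the chord functions as an applied dominant of VI.

V7/VI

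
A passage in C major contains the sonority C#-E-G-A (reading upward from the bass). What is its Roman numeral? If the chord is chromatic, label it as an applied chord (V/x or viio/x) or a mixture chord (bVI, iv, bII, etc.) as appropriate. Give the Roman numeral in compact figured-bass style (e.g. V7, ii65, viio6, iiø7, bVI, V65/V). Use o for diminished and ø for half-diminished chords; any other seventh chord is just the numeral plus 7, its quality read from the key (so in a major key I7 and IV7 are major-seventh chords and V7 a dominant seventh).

Stacked in thirds the chord is A-C#-E-G: a dominant seventh chord on A.
A is not a diatonic chord root with this quality in C major, but it lies a perfect fifth above D (ii), so the chord functions as an applied dominant of ii.
With C# in the bass the chord is in first inversion, so the figured bass is 65.

V65/ii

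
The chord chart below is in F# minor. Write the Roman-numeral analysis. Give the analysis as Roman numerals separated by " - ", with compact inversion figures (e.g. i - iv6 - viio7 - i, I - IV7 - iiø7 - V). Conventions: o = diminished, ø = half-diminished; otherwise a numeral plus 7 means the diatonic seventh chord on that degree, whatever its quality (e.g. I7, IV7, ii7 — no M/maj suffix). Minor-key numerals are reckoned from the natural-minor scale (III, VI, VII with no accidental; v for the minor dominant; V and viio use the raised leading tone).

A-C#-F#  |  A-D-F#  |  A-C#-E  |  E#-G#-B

i6 - VI64 - III - viio

A-C#-F# has root F#, degree 1 in F# minor, so i6.
A-D-F#: root D is the submediant; major triad there is VI64.
A-C#-E has root A, degree 3 in F# minor, so III.
E#-G#-B: diminished triad on E# = scale degree 7 → viio.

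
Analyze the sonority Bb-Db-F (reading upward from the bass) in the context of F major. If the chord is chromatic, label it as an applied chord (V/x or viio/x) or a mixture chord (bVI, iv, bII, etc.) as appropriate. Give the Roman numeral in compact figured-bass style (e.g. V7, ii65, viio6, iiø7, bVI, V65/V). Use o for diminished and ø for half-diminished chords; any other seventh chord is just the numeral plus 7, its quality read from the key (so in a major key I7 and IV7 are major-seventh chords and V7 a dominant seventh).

iv

Stacked in thirds the chord is Bb-Db-F: a minor triad on Bb.
Bb is the fourth degree of F major. This is the minor subdominant, borrowed from the parallel minor.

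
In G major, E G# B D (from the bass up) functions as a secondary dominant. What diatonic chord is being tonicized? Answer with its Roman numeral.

ii

The chord is a dominant seventh chord on E.
A dominant resolves down a perfect fifth: E → A. In G major, A is scale degree 2, i.e. ii.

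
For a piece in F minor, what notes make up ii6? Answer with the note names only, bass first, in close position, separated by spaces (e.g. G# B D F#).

ii6 is the minor supertonic, borrowed from the parallel major (the Dorian ii). In F minor that root is G.
So the chord is G-Bb-D, a minor triad.
The figured bass 6 indicates first inversion, placing the third (Bb) in the bass: Bb-D-G.

Bb D G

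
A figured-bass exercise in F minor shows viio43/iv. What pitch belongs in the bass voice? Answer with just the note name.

The applied chord viio43/iv is rooted on A: A-C-Eb-Gb.
The figure 43 means second inversion — the fifth is in the bass.

Eb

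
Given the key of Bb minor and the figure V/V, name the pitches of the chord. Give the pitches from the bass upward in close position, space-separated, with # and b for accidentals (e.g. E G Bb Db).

C E G

V/V is a secondary dominant — the dominant triad of V. V in Bb minor is F, so the applied chord's root is C, a perfect fifth above.
Building a major triad on C gives C-E-G.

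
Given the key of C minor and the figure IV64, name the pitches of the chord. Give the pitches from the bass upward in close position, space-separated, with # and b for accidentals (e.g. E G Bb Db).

C F A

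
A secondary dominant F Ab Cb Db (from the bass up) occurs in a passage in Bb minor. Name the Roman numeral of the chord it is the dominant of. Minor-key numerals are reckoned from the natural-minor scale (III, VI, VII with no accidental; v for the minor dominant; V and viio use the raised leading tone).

VI

The chord is a dominant seventh chord on Db.
A dominant resolves down a perfect fifth: Db → Gb. In Bb minor, Gb is scale degree 6, i.e. VI.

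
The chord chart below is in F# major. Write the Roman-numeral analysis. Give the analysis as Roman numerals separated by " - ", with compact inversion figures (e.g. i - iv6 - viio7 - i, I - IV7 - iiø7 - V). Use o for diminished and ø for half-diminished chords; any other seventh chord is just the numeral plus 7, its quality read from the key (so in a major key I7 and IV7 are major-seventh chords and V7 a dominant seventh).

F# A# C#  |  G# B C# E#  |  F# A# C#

F#-A#-C#: root F# is the tonic; major triad there is I.
G#-B-C#-E# has root C#, degree 5 in F# major, so V43.
F#-A#-C#: root F# is the tonic; major triad there is I.

I - V43 - I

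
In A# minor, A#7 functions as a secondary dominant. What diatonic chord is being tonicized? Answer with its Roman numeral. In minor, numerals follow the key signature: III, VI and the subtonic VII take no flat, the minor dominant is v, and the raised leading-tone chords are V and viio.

The chord is a dominant seventh chord on A#.
A dominant resolves down a perfect fifth: A# → D#. In A# minor, D# is scale degree 4, i.e. iv.

iv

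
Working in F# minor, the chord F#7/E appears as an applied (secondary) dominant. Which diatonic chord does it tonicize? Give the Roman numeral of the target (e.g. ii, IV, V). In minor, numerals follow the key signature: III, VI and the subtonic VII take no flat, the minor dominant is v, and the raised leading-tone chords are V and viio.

iv

The chord is a dominant seventh chord on F#.
A dominant resolves down a perfect fifth: F# → B. In F# minor, B is scale degree 4, i.e. iv.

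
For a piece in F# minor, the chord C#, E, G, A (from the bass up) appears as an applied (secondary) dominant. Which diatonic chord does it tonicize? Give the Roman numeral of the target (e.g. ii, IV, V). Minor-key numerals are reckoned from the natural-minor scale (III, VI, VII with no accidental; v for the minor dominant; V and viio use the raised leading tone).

VI

The chord is a dominant seventh chord on A.
A dominant resolves down a perfect fifth: A → D. In F# minor, D is scale degree 6, i.e. VI.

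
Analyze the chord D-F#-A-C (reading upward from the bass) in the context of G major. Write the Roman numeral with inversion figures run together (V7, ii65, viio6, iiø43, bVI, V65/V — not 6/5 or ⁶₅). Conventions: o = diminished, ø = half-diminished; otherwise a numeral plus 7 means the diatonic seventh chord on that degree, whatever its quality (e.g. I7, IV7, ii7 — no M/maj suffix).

V7

The pitches D-F#-A-C form a dominant seventh chord rooted on D.
In G major, D is the dominant; the diatonic dominant seventh chord there is V7.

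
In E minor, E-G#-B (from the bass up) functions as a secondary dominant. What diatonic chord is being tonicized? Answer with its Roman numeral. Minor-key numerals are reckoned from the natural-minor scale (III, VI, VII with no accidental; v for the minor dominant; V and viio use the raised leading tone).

The chord is a major triad on E.
A dominant resolves down a perfect fifth: E → A. In E minor, A is scale degree 4, i.e. iv.

iv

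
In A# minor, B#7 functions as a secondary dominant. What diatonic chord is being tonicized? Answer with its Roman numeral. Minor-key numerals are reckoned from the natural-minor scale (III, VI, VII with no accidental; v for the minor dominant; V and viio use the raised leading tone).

V

The chord is a dominant seventh chord on B#.
A dominant resolves down a perfect fifth: B# → E#. In A# minor, E# is scale degree 5, i.e. V.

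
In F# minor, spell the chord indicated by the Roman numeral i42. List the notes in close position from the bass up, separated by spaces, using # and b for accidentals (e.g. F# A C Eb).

In F# minor, scale degree 1 is F#, and the diatonic chord built there is a minor seventh chord.
That chord is spelled F#-A-C#-E.
The figured bass 42 indicates third inversion, placing the seventh (E) in the bass: E-F#-A-C#.

E F# A C#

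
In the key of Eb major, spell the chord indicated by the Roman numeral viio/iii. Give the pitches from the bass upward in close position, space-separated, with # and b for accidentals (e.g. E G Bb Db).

viio/iii is a secondary leading-tone chord. The target iii is G in Eb major; the applied chord is rooted a semitone below, on F#.
Building a diminished triad on F# gives F#-A-C.

F# A C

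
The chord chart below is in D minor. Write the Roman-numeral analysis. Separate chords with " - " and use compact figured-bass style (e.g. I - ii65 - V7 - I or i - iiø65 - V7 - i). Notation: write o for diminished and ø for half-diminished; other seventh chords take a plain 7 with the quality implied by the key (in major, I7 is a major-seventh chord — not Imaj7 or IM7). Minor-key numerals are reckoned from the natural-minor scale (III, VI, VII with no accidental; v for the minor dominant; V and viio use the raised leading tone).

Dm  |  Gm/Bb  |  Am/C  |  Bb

Dm has root D, degree 1 in D minor, so i.
Gm/Bb: minor triad on G = scale degree 4 → iv6.
Am/C has root A, degree 5 in D minor, so v6.
Bb: major triad on Bb = scale degree 6 → VI.

i - iv6 - v6 - VI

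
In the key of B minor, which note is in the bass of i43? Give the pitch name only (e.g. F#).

F#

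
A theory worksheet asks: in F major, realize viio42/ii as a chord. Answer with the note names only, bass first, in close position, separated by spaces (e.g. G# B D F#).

Eb F# A C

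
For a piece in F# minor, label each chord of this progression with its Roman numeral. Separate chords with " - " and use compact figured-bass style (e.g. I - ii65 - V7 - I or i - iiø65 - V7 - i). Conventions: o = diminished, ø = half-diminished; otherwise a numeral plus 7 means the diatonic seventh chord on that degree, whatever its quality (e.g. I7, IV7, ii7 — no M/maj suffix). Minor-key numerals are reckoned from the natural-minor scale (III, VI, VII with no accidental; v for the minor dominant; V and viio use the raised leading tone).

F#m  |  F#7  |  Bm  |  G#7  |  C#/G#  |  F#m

i - V7/iv - iv - V7/V - V64 - i

F#m: minor triad on F# = scale degree 1 → i.
F#7 is the secondary dominant of iv (dominant seventh chord on F#): V7/iv.
Bm has root B, degree 4 in F# minor, so iv.
G#7 is the secondary dominant of V (dominant seventh chord on G#): V7/V.
C#/G#: major triad on C# = scale degree 5 → V64.
F#m: minor triad on F# = scale degree 1 → i.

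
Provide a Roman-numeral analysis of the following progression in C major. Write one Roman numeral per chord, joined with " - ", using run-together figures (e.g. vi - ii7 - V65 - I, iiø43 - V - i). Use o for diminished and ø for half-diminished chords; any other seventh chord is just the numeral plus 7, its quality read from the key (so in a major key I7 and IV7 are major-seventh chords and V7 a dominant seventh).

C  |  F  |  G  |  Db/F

I - IV - V - bII6

C has root C, degree 1 in C major, so I.
F: major triad on F = scale degree 4 → IV.
G: root G is the dominant; major triad there is V.
Db/F: Db with this quality isn't in the key; a major triad on b2 is the Neapolitan sixth, bII6 (third, F, in the bass — hence the 6).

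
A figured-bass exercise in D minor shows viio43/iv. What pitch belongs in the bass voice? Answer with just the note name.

The applied chord viio43/iv is rooted on F#: F#-A-C-Eb.
The figure 43 means second inversion — the fifth is in the bass.

C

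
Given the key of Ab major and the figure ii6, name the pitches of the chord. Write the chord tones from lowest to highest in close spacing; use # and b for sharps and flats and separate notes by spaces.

The numeral's case and figure indicate a minor triad. In Ab major its root, the supertonic, is Bb.
Stacking thirds from Bb gives Bb-Db-F.
With the 6 figure the chord is in first inversion; from the bass Db upward in close position it reads Db-F-Bb.

Db F Bb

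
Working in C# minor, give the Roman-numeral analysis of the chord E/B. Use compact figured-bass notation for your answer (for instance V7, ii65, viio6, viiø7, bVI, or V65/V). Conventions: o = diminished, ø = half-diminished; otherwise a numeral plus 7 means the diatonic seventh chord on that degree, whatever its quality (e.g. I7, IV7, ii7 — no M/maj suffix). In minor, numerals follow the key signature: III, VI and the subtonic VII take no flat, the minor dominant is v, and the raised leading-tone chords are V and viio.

The pitches E-G#-B form a major triad rooted on E.
In C# minor, E is the mediant; the diatonic major triad there is III.
With B in the bass the chord is in second inversion, so the figured bass is 64.

III64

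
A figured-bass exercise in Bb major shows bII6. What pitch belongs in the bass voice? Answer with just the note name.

Eb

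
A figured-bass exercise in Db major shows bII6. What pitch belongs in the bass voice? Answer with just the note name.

bII in Db major has root Ebb; the chord is Ebb-Gb-Bbb.
The figure 6 means first inversion — the third is in the bass.

Gb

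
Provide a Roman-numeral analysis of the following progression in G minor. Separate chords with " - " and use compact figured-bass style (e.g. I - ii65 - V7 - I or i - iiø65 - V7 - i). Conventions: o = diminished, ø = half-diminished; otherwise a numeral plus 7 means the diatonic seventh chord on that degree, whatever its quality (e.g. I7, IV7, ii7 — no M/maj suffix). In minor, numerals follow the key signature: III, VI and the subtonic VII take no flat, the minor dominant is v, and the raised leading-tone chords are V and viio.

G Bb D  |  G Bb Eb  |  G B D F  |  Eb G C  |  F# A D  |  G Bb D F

G-Bb-D: minor triad on G = scale degree 1 → i.
G-Bb-Eb: major triad on Eb = scale degree 6 → VI6.
G-B-D-F: chromatic; G is V of iv, so V7/iv.
Eb-G-C: root C is the subdominant; minor triad there is iv6.
F#-A-D: major triad on D = scale degree 5 → V6.
G-Bb-D-F: minor seventh chord on G = scale degree 1 → i7.

i - VI6 - V7/iv - iv6 - V6 - i7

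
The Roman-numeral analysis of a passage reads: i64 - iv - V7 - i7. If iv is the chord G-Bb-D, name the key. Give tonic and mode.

The anchor chord is a minor triad on G, labeled iv.
If G is scale degree 4 and the mode makes that degree carry a minor triad, the tonic is D and the mode is minor.

D minor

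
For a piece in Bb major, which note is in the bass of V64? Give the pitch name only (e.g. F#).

C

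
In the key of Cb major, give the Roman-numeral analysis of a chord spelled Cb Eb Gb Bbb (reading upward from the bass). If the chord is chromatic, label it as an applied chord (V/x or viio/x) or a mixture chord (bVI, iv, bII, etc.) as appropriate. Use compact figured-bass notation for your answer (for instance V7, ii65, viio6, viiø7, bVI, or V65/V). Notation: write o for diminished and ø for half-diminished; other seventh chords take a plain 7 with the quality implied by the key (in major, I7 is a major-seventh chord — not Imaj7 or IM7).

Stacked in thirds the chord is Cb-Eb-Gb-Bbb: a dominant seventh chord on Cb.
Cb is not a diatonic chord root with this quality in Cb major, but it lies a perfect fifth above Fb (IV), so the chord functions as an applied dominant of IV.

V7/IV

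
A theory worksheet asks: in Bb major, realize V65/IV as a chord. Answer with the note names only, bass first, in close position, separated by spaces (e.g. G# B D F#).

The slash means an applied dominant: we want the dominant of IV. In Bb major, IV is Eb major, and its dominant is built on Bb.
Building a dominant seventh chord on Bb gives Bb-D-F-Ab.
With the 65 figure the chord is in first inversion; from the bass D upward in close position it reads D-F-Ab-Bb.

D F Ab Bb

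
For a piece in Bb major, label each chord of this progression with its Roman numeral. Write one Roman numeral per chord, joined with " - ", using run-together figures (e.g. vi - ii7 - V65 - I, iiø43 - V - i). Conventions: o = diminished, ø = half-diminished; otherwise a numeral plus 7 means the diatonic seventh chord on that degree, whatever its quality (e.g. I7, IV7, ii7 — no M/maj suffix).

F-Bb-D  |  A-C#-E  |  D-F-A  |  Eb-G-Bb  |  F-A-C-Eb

F-Bb-D: root Bb is the tonic; major triad there is I64.
A-C#-E is the secondary dominant of iii (major triad on A): V/iii.
D-F-A has root D, degree 3 in Bb major, so iii.
Eb-G-Bb: root Eb is the subdominant; major triad there is IV.
F-A-C-Eb has root F, degree 5 in Bb major, so V7.

I64 - V/iii - iii - IV - V7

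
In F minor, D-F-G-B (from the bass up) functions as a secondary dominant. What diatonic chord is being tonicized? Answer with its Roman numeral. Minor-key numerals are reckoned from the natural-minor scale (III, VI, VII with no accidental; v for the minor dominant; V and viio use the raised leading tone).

The chord is a dominant seventh chord on G.
A dominant resolves down a perfect fifth: G → C. In F minor, C is scale degree 5, i.e. V.

V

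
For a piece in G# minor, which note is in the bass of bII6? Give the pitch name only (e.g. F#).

bII in G# minor has root A; the chord is A-C#-E.
The figure 6 means first inversion — the third is in the bass.

C#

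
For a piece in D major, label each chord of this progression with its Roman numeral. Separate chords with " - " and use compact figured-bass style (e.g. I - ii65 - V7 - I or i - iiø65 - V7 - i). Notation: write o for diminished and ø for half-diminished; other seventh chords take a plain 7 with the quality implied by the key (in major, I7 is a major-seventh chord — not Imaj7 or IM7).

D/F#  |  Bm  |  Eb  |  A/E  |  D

I6 - vi - bII - V64 - I

D/F# has root D, degree 1 in D major, so I6.
Bm: minor triad on B = scale degree 6 → vi.
Eb: Eb with this quality isn't in the key; a major triad on b2 is the Neapolitan chord, bII.
A/E has root A, degree 5 in D major, so V64.
D has root D, degree 1 in D major, so I.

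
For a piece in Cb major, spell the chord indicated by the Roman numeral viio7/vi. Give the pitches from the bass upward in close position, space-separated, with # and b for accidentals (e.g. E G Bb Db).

G Bb Db Fb

viio7/vi is a secondary leading-tone chord. The target vi is Ab in Cb major; the applied chord is rooted a semitone below, on G.
Building a fully diminished seventh chord on G gives G-Bb-Db-Fb.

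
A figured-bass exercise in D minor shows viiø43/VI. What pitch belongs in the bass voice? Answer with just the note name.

Eb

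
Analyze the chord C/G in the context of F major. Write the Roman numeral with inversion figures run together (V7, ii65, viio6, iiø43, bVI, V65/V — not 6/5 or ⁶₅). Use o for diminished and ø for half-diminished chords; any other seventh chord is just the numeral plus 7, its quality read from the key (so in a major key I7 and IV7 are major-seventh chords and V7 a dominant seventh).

V64

The pitches C-E-G form a major triad rooted on C.
C is scale degree 5 in F major, and a major triad on that degree is written V.
With G in the bass the chord is in second inversion, so the figured bass is 64.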